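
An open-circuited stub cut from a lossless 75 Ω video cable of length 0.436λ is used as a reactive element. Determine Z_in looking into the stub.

βl = 2π × 0.436 = 157°
tan(βl) = -0.425
For an open-circuited stub, Z_in = −jZ_0·cot(βl) = −jZ_0/tan(βl)

Z_in ≈ +j176 Ω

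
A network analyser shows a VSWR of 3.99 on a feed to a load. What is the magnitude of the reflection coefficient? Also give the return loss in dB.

|Γ| = (S − 1)/(S + 1) = (3.99 − 1)/(3.99 + 1) = 2.99/4.99
RL = −20·log₁₀|Γ| = −20·log₁₀(0.599)

|Γ| ≈ 0.599; return loss ≈ 4.45 dB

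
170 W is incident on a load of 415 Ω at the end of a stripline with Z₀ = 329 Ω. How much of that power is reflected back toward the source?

P_reflected ≈ 2.27 W

Γ = (415 − 329)/(415 + 329) = 0.116
|Γ|² = 0.0134
P_refl = |Γ|²·P_inc = 2.27 W, P_del = (1 − |Γ|²)·P_inc = 168 W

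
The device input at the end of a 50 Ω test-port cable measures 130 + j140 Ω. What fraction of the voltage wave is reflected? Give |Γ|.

|Γ| ≈ 0.707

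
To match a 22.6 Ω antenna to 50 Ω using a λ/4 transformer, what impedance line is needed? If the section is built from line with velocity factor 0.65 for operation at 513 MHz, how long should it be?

Z_qwt ≈ 33.6 Ω; length ≈ 9.5 cm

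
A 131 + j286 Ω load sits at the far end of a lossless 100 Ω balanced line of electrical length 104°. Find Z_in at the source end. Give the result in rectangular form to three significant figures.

Z_in ≈ 12.2 − j4.08 Ω

tan(βl) = tan(104°) = -4.01
Z_in = Z_0·(Z_L + jZ_0·tanβl)/(Z_0 + jZ_L·tanβl)
     = 100·(131 − j115)/(1250 − j525)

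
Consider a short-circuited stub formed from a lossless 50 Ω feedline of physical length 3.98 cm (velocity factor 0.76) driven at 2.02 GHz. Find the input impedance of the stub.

λ = v/f = 0.76·c / 2.02 GHz = 0.113 m
βl = 2π·l/λ = 2π × 0.353 = 127°
tan(βl) = -1.33
For a short-circuited stub, Z_in = jZ_0·tan(βl)

Z_in ≈ −j66.5 Ω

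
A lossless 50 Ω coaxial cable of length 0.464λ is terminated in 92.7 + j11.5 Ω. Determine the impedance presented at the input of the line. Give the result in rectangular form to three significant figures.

βl = 2π × 0.464 = 167°
tan(βl) = tan(167°) = -0.23
Z_in = Z_0·(Z_L + jZ_0·tanβl)/(Z_0 + jZ_L·tanβl)
     = 50·(92.7 − j0.00665)/(52.6 − j21.3)

Z_in ≈ 75.6 + j30.6 Ω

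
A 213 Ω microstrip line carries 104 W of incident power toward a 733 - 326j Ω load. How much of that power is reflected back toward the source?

P_reflected ≈ 39.1 W

|Γ| = |(520 − j326)/(946 − j326)| = 0.613
|Γ|² = 0.376
P_refl = |Γ|²·P_inc = 39.1 W, P_del = (1 − |Γ|²)·P_inc = 64.9 W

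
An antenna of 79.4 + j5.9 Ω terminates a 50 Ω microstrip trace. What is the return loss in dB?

RL ≈ 12.7 dB

Γ = (29.4 + j5.9)/(129.4 + j5.9), |Γ| = 0.231
RL = −20·log₁₀|Γ| = −20·log₁₀(0.231)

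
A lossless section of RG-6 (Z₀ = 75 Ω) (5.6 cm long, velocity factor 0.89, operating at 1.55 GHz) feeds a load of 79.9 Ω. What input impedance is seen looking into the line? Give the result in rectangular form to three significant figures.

λ = v/f = 0.89·c / 1.55 GHz = 0.172 m
βl = 2π·l/λ = 2π × 0.325 = 117°
tan(βl) = tan(117°) = -1.96
Z_in = Z_0·(Z_L + jZ_0·tanβl)/(Z_0 + jZ_L·tanβl)
     = 75·(79.9 − j147)/(75 − j157)

Z_in ≈ 72.2 + j3.7 Ω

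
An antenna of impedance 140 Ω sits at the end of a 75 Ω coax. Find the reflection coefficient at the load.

Γ = 0.302

Γ = (Z_L − Z_0)/(Z_L + Z_0) = (140 − 75)/(140 + 75) = 65/215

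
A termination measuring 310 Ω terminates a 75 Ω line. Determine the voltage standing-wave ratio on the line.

Γ = (310 − 75)/(310 + 75) = 0.61
VSWR = (1 + 0.61)/(1 − 0.61)

VSWR ≈ 4.13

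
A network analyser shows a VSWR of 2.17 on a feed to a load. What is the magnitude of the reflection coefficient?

|Γ| ≈ 0.369

|Γ| = (S − 1)/(S + 1) = (2.17 − 1)/(2.17 + 1) = 1.17/3.17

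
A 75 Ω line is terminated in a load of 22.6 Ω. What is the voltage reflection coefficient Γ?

Γ = -0.537

Γ = (Z_L − Z_0)/(Z_L + Z_0) = (22.6 − 75)/(22.6 + 75) = -52.4/97.6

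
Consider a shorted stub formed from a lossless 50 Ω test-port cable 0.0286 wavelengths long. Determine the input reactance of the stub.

X_in ≈ 9.08 Ω (inductive)

βl = 2π × 0.0286 = 10.3°
tan(βl) = 0.182
For a shorted stub, Z_in = jZ_0·tan(βl)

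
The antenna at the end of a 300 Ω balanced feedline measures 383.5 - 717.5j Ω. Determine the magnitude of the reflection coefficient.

|Γ| ≈ 0.729

Γ = (Z_L − Z_0)/(Z_L + Z_0) = (83.5 − j717.5)/(683.5 − j717.5)
|Γ| = 722/991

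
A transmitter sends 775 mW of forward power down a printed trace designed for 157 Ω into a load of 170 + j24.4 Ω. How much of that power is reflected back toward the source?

P_reflected ≈ 5.51 mW

|Γ| = |(13 + j24.4)/(327 + j24.4)| = 0.0843
|Γ|² = 0.00711
P_refl = |Γ|²·P_inc = 5.51 mW, P_del = (1 − |Γ|²)·P_inc = 769 mW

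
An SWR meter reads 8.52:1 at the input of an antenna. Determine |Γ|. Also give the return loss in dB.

|Γ| = (S − 1)/(S + 1) = (8.52 − 1)/(8.52 + 1) = 7.52/9.52
RL = −20·log₁₀|Γ| = −20·log₁₀(0.79)

|Γ| ≈ 0.79; return loss ≈ 2.05 dB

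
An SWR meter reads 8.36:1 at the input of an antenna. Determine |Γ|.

|Γ| = (S − 1)/(S + 1) = (8.36 − 1)/(8.36 + 1) = 7.36/9.36

|Γ| ≈ 0.786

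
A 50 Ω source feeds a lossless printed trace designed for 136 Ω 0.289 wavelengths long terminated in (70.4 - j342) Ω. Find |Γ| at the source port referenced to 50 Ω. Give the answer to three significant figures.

βl = 2π × 0.289 = 104°
tan(βl) = -4
Z_in = Z_0·(Z_L + jZ_0·tanβl)/(Z_0 + jZ_L·tanβl) = 13.9 + j94.7 Ω
Γ_s = (Z_in − Z_s)/(Z_in + Z_s) = (-36.1 + j94.7)/(63.9 + j94.7), |Γ_s| = 0.887

|Γ| ≈ 0.887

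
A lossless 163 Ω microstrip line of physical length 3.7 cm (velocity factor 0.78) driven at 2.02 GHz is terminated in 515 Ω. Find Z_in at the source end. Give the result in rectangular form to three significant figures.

Z_in ≈ 61.5 + j66.9 Ω

λ = v/f = 0.78·c / 2.02 GHz = 0.116 m
βl = 2π·l/λ = 2π × 0.319 = 115°
tan(βl) = tan(115°) = -2.15
Z_in = Z_0·(Z_L + jZ_0·tanβl)/(Z_0 + jZ_L·tanβl)
     = 163·(515 − j350)/(163 − j1110)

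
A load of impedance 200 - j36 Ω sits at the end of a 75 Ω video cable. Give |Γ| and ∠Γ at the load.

Γ ≈ 0.469 ∠ -8.61°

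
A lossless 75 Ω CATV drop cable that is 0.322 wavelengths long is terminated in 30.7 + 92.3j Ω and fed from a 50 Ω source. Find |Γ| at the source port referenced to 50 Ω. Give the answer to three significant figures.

|Γ| ≈ 0.635

βl = 2π × 0.322 = 116°
tan(βl) = -2.06
Z_in = Z_0·(Z_L + jZ_0·tanβl)/(Z_0 + jZ_L·tanβl) = 12.2 − j14.7 Ω
Γ_s = (Z_in − Z_s)/(Z_in + Z_s) = (-37.8 − j14.7)/(62.2 − j14.7), |Γ_s| = 0.635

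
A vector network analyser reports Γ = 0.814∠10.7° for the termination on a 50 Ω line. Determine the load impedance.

Z_L ≈ 268 + j240 Ω

Z_L = Z_0·(1 + Γ)/(1 − Γ) = 50·(1.8 + j0.151)/(0.2 − j0.151)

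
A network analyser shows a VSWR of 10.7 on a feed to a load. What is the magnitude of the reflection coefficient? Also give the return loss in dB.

|Γ| = (S − 1)/(S + 1) = (10.7 − 1)/(10.7 + 1) = 9.7/11.7
RL = −20·log₁₀|Γ| = −20·log₁₀(0.829)

|Γ| ≈ 0.829; return loss ≈ 1.63 dB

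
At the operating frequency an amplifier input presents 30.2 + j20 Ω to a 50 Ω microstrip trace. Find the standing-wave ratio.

Γ = (Z_L − Z_0)/(Z_L + Z_0) = (-19.8 + j20)/(80.2 + j20)
|Γ| = 28.1/82.7 = 0.34
VSWR = (1 + |Γ|)/(1 − |Γ|) = 1.34/0.66

VSWR ≈ 2.03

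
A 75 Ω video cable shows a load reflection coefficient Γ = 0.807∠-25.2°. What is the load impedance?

Z_L = Z_0·(1 + Γ)/(1 − Γ) = 75·(1.73 − j0.344)/(0.27 + j0.344)

Z_L ≈ 137 − j270 Ω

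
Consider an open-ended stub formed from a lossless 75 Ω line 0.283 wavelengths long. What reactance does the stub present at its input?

βl = 2π × 0.283 = 102°
tan(βl) = -4.75
For an open-ended stub, Z_in = −jZ_0·cot(βl) = −jZ_0/tan(βl)

X_in ≈ 15.8 Ω (inductive)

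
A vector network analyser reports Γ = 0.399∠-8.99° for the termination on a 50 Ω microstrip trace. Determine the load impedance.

Z_L = Z_0·(1 + Γ)/(1 − Γ) = 50·(1.39 − j0.0623)/(0.606 + j0.0623)

Z_L ≈ 113 − j16.8 Ω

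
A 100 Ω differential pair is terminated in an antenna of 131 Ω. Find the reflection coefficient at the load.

Γ = 0.134

Γ = (Z_L − Z_0)/(Z_L + Z_0) = (131 − 100)/(131 + 100) = 31/231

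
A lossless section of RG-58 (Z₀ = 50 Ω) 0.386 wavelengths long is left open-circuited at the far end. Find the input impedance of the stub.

Z_in ≈ +j57.4 Ω

βl = 2π × 0.386 = 139°
tan(βl) = -0.871
For an open-circuited stub, Z_in = −jZ_0·cot(βl) = −jZ_0/tan(βl)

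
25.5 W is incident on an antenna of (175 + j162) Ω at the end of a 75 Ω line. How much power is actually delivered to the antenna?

P_delivered ≈ 15.1 W

|Γ| = |(100 + j162)/(250 + j162)| = 0.639
|Γ|² = 0.408
P_refl = |Γ|²·P_inc = 10.4 W, P_del = (1 − |Γ|²)·P_inc = 15.1 W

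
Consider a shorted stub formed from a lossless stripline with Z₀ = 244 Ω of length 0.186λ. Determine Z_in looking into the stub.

Z_in ≈ +j574 Ω

βl = 2π × 0.186 = 67°
tan(βl) = 2.35
For a shorted stub, Z_in = jZ_0·tan(βl)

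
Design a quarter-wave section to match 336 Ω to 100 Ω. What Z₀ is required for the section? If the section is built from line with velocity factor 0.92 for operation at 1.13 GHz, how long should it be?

Z_qwt = √(Z_0·R_L) = √(100 × 336) = √33600
λ = 0.92·c/f = 0.244 m, so l = λ/4 = 0.0611 m

Z_qwt ≈ 183 Ω; length ≈ 6.11 cm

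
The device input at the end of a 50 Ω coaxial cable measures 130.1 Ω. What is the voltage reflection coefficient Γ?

Γ = (Z_L − Z_0)/(Z_L + Z_0) = (130.1 − 50)/(130.1 + 50) = 80.1/180.1

Γ = 0.445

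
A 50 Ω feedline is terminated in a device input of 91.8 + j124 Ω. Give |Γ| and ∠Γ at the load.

Γ ≈ 0.695 ∠ 30.2°

Γ = (Z_L − Z_0)/(Z_L + Z_0) = (41.8 + j124)/(141.8 + j124)
|Γ| = 131/188 = 0.695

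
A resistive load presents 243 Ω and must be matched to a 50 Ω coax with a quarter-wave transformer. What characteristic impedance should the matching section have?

Z_qwt ≈ 110 Ω

Z_qwt = √(Z_0·R_L) = √(50 × 243) = √12150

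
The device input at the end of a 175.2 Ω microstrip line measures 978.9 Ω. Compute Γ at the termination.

Γ = (Z_L − Z_0)/(Z_L + Z_0) = (978.9 − 175.2)/(978.9 + 175.2) = 803.7/1154

Γ = 0.696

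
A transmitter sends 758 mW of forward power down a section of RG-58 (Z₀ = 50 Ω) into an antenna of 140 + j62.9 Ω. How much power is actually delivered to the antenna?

P_delivered ≈ 530 mW

|Γ| = |(90 + j62.9)/(190 + j62.9)| = 0.549
|Γ|² = 0.301
P_refl = |Γ|²·P_inc = 228 mW, P_del = (1 − |Γ|²)·P_inc = 530 mW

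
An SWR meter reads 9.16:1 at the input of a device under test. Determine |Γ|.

|Γ| ≈ 0.803

|Γ| = (S − 1)/(S + 1) = (9.16 − 1)/(9.16 + 1) = 8.16/10.2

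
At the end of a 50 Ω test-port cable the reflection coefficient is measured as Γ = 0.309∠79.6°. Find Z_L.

Z_L ≈ 46 + j30.9 Ω

Z_L = Z_0·(1 + Γ)/(1 − Γ) = 50·(1.06 + j0.304)/(0.944 − j0.304)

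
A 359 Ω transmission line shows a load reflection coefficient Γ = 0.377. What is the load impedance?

Z_L = Z_0·(1 + Γ)/(1 − Γ) = 359·(1.38)/(0.623)

Z_L ≈ 793 Ω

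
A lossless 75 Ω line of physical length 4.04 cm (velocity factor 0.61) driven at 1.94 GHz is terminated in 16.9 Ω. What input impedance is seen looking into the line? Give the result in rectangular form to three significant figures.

Z_in ≈ 20.6 − j34 Ω

λ = v/f = 0.61·c / 1.94 GHz = 0.0943 m
βl = 2π·l/λ = 2π × 0.428 = 154°
tan(βl) = tan(154°) = -0.484
Z_in = Z_0·(Z_L + jZ_0·tanβl)/(Z_0 + jZ_L·tanβl)
     = 75·(16.9 − j36.3)/(75 − j8.18)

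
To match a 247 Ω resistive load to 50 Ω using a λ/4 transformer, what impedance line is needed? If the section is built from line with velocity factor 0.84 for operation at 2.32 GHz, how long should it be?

Z_qwt ≈ 111 Ω; length ≈ 2.72 cm

Z_qwt = √(Z_0·R_L) = √(50 × 247) = √12350
λ = 0.84·c/f = 0.109 m, so l = λ/4 = 0.0272 m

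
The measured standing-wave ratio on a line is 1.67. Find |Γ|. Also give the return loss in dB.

|Γ| ≈ 0.251; return loss ≈ 12 dB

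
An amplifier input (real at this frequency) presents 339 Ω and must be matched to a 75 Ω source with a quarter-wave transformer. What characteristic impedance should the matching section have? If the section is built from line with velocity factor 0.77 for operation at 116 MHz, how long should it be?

Z_qwt = √(Z_0·R_L) = √(75 × 339) = √25420
λ = 0.77·c/f = 1.99 m, so l = λ/4 = 0.498 m

Z_qwt ≈ 159 Ω; length ≈ 49.8 cm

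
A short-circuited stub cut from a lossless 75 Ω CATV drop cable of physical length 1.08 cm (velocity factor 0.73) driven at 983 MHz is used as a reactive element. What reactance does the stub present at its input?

λ = v/f = 0.73·c / 983 MHz = 0.223 m
βl = 2π·l/λ = 2π × 0.0485 = 17.5°
tan(βl) = 0.314
For a short-circuited stub, Z_in = jZ_0·tan(βl)

X_in ≈ 23.6 Ω (inductive)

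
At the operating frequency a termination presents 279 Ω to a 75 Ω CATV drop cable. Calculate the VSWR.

VSWR ≈ 3.72

Γ = (279 − 75)/(279 + 75) = 0.576
VSWR = (1 + 0.576)/(1 − 0.576)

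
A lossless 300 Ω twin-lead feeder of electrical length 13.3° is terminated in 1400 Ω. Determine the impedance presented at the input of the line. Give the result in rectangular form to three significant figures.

Z_in ≈ 667 − j665 Ω

tan(βl) = tan(13.3°) = 0.236
Z_in = Z_0·(Z_L + jZ_0·tanβl)/(Z_0 + jZ_L·tanβl)
     = 300·(1400 + j70.9)/(300 + j331)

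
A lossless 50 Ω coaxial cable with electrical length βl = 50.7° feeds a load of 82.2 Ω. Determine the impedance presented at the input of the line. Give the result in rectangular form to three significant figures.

Z_in ≈ 40.7 − j20.7 Ω

tan(βl) = tan(50.7°) = 1.22
Z_in = Z_0·(Z_L + jZ_0·tanβl)/(Z_0 + jZ_L·tanβl)
     = 50·(82.2 + j61.1)/(50 + j100)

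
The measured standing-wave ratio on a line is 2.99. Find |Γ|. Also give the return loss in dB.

|Γ| ≈ 0.499; return loss ≈ 6.04 dB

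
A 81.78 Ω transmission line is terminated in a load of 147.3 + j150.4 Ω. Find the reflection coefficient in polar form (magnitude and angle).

Γ = (Z_L − Z_0)/(Z_L + Z_0) = (65.52 + j150.4)/(229.1 + j150.4)
|Γ| = 164/274 = 0.599

Γ ≈ 0.599 ∠ 33.2°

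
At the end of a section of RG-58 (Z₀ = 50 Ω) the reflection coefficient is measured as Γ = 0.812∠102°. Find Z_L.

Z_L = Z_0·(1 + Γ)/(1 − Γ) = 50·(0.831 + j0.794)/(1.17 − j0.794)

Z_L ≈ 8.53 + j39.8 Ω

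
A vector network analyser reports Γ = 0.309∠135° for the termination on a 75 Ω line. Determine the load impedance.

Z_L = Z_0·(1 + Γ)/(1 − Γ) = 75·(0.782 + j0.218)/(1.22 − j0.218)

Z_L ≈ 44.3 + j21.4 Ω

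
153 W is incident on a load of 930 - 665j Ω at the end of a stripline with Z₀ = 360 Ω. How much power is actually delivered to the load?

P_delivered ≈ 97.3 W

|Γ| = |(570 − j665)/(1290 − j665)| = 0.603
|Γ|² = 0.364
P_refl = |Γ|²·P_inc = 55.7 W, P_del = (1 − |Γ|²)·P_inc = 97.3 W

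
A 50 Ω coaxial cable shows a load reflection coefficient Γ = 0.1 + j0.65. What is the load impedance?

Z_L = Z_0·(1 + Γ)/(1 − Γ) = 50·(1.1 + j0.65)/(0.9 − j0.65)

Z_L ≈ 23 + j52.7 Ω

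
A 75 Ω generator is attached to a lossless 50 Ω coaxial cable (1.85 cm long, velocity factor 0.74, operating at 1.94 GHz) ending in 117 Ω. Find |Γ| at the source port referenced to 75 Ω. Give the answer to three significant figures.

λ = v/f = 0.74·c / 1.94 GHz = 0.114 m
βl = 2π·l/λ = 2π × 0.162 = 58.2°
tan(βl) = 1.61
Z_in = Z_0·(Z_L + jZ_0·tanβl)/(Z_0 + jZ_L·tanβl) = 27.6 − j23.7 Ω
Γ_s = (Z_in − Z_s)/(Z_in + Z_s) = (-47.4 − j23.7)/(103 − j23.7), |Γ_s| = 0.503

|Γ| ≈ 0.503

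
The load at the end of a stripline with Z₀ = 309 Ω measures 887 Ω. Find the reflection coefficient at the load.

Γ = 0.483

Γ = (Z_L − Z_0)/(Z_L + Z_0) = (887 − 309)/(887 + 309) = 578/1196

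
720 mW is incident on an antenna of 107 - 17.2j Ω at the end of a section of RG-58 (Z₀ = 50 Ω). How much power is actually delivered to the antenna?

|Γ| = |(57 − j17.2)/(157 − j17.2)| = 0.377
|Γ|² = 0.142
P_refl = |Γ|²·P_inc = 102 mW, P_del = (1 − |Γ|²)·P_inc = 618 mW

P_delivered ≈ 618 mW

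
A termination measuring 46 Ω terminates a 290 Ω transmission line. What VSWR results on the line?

VSWR ≈ 6.3

Γ = (46 − 290)/(46 + 290) = -0.726
VSWR = (1 + 0.726)/(1 − 0.726)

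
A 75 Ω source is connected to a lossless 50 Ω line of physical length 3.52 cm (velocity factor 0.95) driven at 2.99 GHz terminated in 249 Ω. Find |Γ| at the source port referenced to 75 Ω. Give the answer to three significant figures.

λ = v/f = 0.95·c / 2.99 GHz = 0.0953 m
βl = 2π·l/λ = 2π × 0.369 = 133°
tan(βl) = -1.07
Z_in = Z_0·(Z_L + jZ_0·tanβl)/(Z_0 + jZ_L·tanβl) = 18.1 + j43.2 Ω
Γ_s = (Z_in − Z_s)/(Z_in + Z_s) = (-56.9 + j43.2)/(93.1 + j43.2), |Γ_s| = 0.696

|Γ| ≈ 0.696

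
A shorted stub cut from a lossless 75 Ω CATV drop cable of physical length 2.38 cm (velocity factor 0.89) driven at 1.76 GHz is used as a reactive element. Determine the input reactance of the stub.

X_in ≈ 113 Ω (inductive)

λ = v/f = 0.89·c / 1.76 GHz = 0.152 m
βl = 2π·l/λ = 2π × 0.157 = 56.5°
tan(βl) = 1.51
For a shorted stub, Z_in = jZ_0·tan(βl)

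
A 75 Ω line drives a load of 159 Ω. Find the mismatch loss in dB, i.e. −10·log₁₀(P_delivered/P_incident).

Γ = (159 − 75)/(159 + 75) = 0.359
|Γ|² = 0.129, so P_del/P_inc = 1 − |Γ|² = 0.871
ML = −10·log₁₀(1 − |Γ|²)

mismatch loss ≈ 0.599 dB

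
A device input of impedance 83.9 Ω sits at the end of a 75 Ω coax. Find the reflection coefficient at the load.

Γ = 0.056

Γ = (Z_L − Z_0)/(Z_L + Z_0) = (83.9 − 75)/(83.9 + 75) = 8.9/158.9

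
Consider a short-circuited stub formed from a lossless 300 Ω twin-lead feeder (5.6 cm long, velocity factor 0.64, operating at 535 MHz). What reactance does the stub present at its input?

λ = v/f = 0.64·c / 535 MHz = 0.359 m
βl = 2π·l/λ = 2π × 0.156 = 56.2°
tan(βl) = 1.49
For a short-circuited stub, Z_in = jZ_0·tan(βl)

X_in ≈ 448 Ω (inductive)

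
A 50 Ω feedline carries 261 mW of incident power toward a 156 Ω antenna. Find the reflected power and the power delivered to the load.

P_reflected ≈ 69.1 mW; P_delivered ≈ 192 mW

Γ = (156 − 50)/(156 + 50) = 0.515
|Γ|² = 0.265
P_refl = |Γ|²·P_inc = 69.1 mW, P_del = (1 − |Γ|²)·P_inc = 192 mW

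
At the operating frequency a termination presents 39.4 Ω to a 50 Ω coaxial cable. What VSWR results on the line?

For a purely resistive load, VSWR = R_L/Z_0 or Z_0/R_L (whichever > 1) = 50/39.4

VSWR ≈ 1.27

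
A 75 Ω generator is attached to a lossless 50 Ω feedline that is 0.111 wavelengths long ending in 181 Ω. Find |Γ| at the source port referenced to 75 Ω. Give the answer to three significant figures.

|Γ| ≈ 0.575

βl = 2π × 0.111 = 40°
tan(βl) = 0.838
Z_in = Z_0·(Z_L + jZ_0·tanβl)/(Z_0 + jZ_L·tanβl) = 30.2 − j49.7 Ω
Γ_s = (Z_in − Z_s)/(Z_in + Z_s) = (-44.8 − j49.7)/(105 − j49.7), |Γ_s| = 0.575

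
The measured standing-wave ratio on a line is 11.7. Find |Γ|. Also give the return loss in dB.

|Γ| ≈ 0.843; return loss ≈ 1.49 dB

|Γ| = (S − 1)/(S + 1) = (11.7 − 1)/(11.7 + 1) = 10.7/12.7
RL = −20·log₁₀|Γ| = −20·log₁₀(0.843)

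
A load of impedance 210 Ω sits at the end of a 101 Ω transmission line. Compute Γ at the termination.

Γ = 0.35

Γ = (Z_L − Z_0)/(Z_L + Z_0) = (210 − 101)/(210 + 101) = 109/311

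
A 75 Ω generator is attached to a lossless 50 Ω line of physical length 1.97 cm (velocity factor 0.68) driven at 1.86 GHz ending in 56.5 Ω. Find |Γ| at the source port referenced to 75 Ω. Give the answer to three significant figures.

λ = v/f = 0.68·c / 1.86 GHz = 0.11 m
βl = 2π·l/λ = 2π × 0.18 = 64.7°
tan(βl) = 2.11
Z_in = Z_0·(Z_L + jZ_0·tanβl)/(Z_0 + jZ_L·tanβl) = 46.1 − j4.37 Ω
Γ_s = (Z_in − Z_s)/(Z_in + Z_s) = (-28.9 − j4.37)/(121 − j4.37), |Γ_s| = 0.241

|Γ| ≈ 0.241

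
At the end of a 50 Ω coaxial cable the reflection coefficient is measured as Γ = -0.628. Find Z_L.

Z_L ≈ 11.4 Ω

Z_L = Z_0·(1 + Γ)/(1 − Γ) = 50·(0.372)/(1.63)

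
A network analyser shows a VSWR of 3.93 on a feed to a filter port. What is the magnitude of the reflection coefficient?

|Γ| ≈ 0.594

|Γ| = (S − 1)/(S + 1) = (3.93 − 1)/(3.93 + 1) = 2.93/4.93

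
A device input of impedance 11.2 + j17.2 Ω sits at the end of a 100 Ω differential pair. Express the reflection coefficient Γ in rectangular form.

Γ ≈ -0.757 + j0.272

Γ = (Z_L − Z_0)/(Z_L + Z_0) = (-88.8 + j17.2)/(111.2 + j17.2)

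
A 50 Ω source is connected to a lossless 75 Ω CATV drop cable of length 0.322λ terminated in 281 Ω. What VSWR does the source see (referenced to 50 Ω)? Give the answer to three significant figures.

βl = 2π × 0.322 = 116°
tan(βl) = -2.06
Z_in = Z_0·(Z_L + jZ_0·tanβl)/(Z_0 + jZ_L·tanβl) = 24.3 + j33.3 Ω
Γ_s = (Z_in − Z_s)/(Z_in + Z_s) = (-25.7 + j33.3)/(74.3 + j33.3), |Γ_s| = 0.516
VSWR = (1 + |Γ_s|)/(1 − |Γ_s|)

VSWR ≈ 3.13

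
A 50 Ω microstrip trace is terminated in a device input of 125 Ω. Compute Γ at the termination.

Γ = 0.429

Γ = (Z_L − Z_0)/(Z_L + Z_0) = (125 − 50)/(125 + 50) = 75/175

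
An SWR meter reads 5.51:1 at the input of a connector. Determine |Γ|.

|Γ| ≈ 0.693

|Γ| = (S − 1)/(S + 1) = (5.51 − 1)/(5.51 + 1) = 4.51/6.51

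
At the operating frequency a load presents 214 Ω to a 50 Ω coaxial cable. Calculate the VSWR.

Γ = (214 − 50)/(214 + 50) = 0.621
VSWR = (1 + 0.621)/(1 − 0.621)

VSWR ≈ 4.28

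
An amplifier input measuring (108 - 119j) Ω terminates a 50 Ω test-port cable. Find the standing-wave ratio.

VSWR ≈ 5.05

Γ = (Z_L − Z_0)/(Z_L + Z_0) = (58 − j119)/(158 − j119)
|Γ| = 132/198 = 0.669
VSWR = (1 + |Γ|)/(1 − |Γ|) = 1.67/0.331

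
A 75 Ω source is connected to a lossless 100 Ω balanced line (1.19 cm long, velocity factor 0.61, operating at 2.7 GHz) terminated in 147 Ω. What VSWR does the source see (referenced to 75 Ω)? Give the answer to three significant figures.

λ = v/f = 0.61·c / 2.7 GHz = 0.0678 m
βl = 2π·l/λ = 2π × 0.176 = 63.2°
tan(βl) = 1.98
Z_in = Z_0·(Z_L + jZ_0·tanβl)/(Z_0 + jZ_L·tanβl) = 76.4 − j24.3 Ω
Γ_s = (Z_in − Z_s)/(Z_in + Z_s) = (1.36 − j24.3)/(151 − j24.3), |Γ_s| = 0.159
VSWR = (1 + |Γ_s|)/(1 − |Γ_s|)

VSWR ≈ 1.38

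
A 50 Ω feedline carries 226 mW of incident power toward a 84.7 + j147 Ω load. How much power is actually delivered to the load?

|Γ| = |(34.7 + j147)/(134.7 + j147)| = 0.758
|Γ|² = 0.574
P_refl = |Γ|²·P_inc = 130 mW, P_del = (1 − |Γ|²)·P_inc = 96.3 mW

P_delivered ≈ 96.3 mW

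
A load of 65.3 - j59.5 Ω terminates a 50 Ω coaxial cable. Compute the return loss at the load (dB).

RL ≈ 6.49 dB

Γ = (15.3 − j59.5)/(115.3 − j59.5), |Γ| = 0.474
RL = −20·log₁₀|Γ| = −20·log₁₀(0.474)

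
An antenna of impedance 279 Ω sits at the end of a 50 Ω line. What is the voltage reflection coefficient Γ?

Γ = 0.696

Γ = (Z_L − Z_0)/(Z_L + Z_0) = (279 − 50)/(279 + 50) = 229/329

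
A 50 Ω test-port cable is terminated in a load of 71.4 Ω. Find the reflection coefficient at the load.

Γ = (Z_L − Z_0)/(Z_L + Z_0) = (71.4 − 50)/(71.4 + 50) = 21.4/121.4

Γ = 0.176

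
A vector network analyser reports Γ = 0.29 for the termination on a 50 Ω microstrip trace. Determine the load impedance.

Z_L = Z_0·(1 + Γ)/(1 − Γ) = 50·(1.29)/(0.71)

Z_L ≈ 90.8 Ω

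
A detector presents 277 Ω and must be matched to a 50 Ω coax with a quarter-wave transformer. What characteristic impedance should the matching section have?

Z_qwt ≈ 118 Ω

Z_qwt = √(Z_0·R_L) = √(50 × 277) = √13850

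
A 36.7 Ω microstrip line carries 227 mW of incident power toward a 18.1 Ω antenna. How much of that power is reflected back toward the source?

P_reflected ≈ 26.2 mW

Γ = (18.1 − 36.7)/(18.1 + 36.7) = -0.339
|Γ|² = 0.115
P_refl = |Γ|²·P_inc = 26.2 mW, P_del = (1 − |Γ|²)·P_inc = 201 mW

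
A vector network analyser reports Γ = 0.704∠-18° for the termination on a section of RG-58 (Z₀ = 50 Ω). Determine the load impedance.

Z_L = Z_0·(1 + Γ)/(1 − Γ) = 50·(1.67 − j0.218)/(0.33 + j0.218)

Z_L ≈ 161 − j139 Ω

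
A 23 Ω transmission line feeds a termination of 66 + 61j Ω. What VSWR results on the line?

Γ = (Z_L − Z_0)/(Z_L + Z_0) = (43 + j61)/(89 + j61)
|Γ| = 74.6/108 = 0.692
VSWR = (1 + |Γ|)/(1 − |Γ|) = 1.69/0.308

VSWR ≈ 5.49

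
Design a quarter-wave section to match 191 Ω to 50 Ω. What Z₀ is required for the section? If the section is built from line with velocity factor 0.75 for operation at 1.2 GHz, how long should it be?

Z_qwt = √(Z_0·R_L) = √(50 × 191) = √9550
λ = 0.75·c/f = 0.188 m, so l = λ/4 = 0.0469 m

Z_qwt ≈ 97.7 Ω; length ≈ 4.69 cm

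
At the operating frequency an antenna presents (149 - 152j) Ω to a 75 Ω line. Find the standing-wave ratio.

VSWR ≈ 4.33

Γ = (Z_L − Z_0)/(Z_L + Z_0) = (74 − j152)/(224 − j152)
|Γ| = 169/271 = 0.625
VSWR = (1 + |Γ|)/(1 − |Γ|) = 1.62/0.375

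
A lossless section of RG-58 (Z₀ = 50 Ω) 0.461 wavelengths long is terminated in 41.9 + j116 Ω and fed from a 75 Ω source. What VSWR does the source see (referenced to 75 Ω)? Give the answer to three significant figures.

βl = 2π × 0.461 = 166°
tan(βl) = -0.25
Z_in = Z_0·(Z_L + jZ_0·tanβl)/(Z_0 + jZ_L·tanβl) = 17.5 + j67.8 Ω
Γ_s = (Z_in − Z_s)/(Z_in + Z_s) = (-57.5 + j67.8)/(92.5 + j67.8), |Γ_s| = 0.775
VSWR = (1 + |Γ_s|)/(1 − |Γ_s|)

VSWR ≈ 7.89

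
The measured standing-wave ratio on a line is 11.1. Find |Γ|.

|Γ| = (S − 1)/(S + 1) = (11.1 − 1)/(11.1 + 1) = 10.1/12.1

|Γ| ≈ 0.835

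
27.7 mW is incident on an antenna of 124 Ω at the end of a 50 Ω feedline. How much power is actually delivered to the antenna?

P_delivered ≈ 22.7 mW

Γ = (124 − 50)/(124 + 50) = 0.425
|Γ|² = 0.181
P_refl = |Γ|²·P_inc = 5.01 mW, P_del = (1 − |Γ|²)·P_inc = 22.7 mW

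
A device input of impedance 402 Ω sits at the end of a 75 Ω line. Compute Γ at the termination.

Γ = 0.686

Γ = (Z_L − Z_0)/(Z_L + Z_0) = (402 − 75)/(402 + 75) = 327/477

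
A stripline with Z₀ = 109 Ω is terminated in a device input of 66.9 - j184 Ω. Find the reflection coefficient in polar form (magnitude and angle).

Γ ≈ 0.742 ∠ -56.6°

Γ = (Z_L − Z_0)/(Z_L + Z_0) = (-42.1 − j184)/(175.9 − j184)
|Γ| = 189/255 = 0.742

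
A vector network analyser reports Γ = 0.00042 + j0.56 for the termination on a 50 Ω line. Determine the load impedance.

Z_L = Z_0·(1 + Γ)/(1 − Γ) = 50·(1 + j0.56)/(1 − j0.56)

Z_L ≈ 26.1 + j42.7 Ω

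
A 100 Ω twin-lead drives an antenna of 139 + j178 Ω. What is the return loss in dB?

Γ = (39 + j178)/(239 + j178), |Γ| = 0.611
RL = −20·log₁₀|Γ| = −20·log₁₀(0.611)

RL ≈ 4.27 dB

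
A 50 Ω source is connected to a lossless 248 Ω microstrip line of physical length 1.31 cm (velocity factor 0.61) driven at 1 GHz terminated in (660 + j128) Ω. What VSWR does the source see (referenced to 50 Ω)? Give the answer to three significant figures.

λ = v/f = 0.61·c / 1 GHz = 0.183 m
βl = 2π·l/λ = 2π × 0.0716 = 25.8°
tan(βl) = 0.483
Z_in = Z_0·(Z_L + jZ_0·tanβl)/(Z_0 + jZ_L·tanβl) = 367 − j299 Ω
Γ_s = (Z_in − Z_s)/(Z_in + Z_s) = (317 − j299)/(417 − j299), |Γ_s| = 0.849
VSWR = (1 + |Γ_s|)/(1 − |Γ_s|)

VSWR ≈ 12.3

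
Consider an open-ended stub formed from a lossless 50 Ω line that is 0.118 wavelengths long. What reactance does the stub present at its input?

X_in ≈ -54.6 Ω (capacitive)

βl = 2π × 0.118 = 42.5°
tan(βl) = 0.916
For an open-ended stub, Z_in = −jZ_0·cot(βl) = −jZ_0/tan(βl)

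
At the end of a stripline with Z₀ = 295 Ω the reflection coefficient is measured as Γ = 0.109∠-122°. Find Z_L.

Z_L = Z_0·(1 + Γ)/(1 − Γ) = 295·(0.942 − j0.0924)/(1.06 + j0.0924)

Z_L ≈ 259 − j48.4 Ω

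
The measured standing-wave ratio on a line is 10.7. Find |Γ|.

|Γ| ≈ 0.829

|Γ| = (S − 1)/(S + 1) = (10.7 − 1)/(10.7 + 1) = 9.7/11.7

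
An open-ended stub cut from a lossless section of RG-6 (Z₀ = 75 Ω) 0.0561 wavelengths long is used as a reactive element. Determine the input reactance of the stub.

βl = 2π × 0.0561 = 20.2°
tan(βl) = 0.368
For an open-ended stub, Z_in = −jZ_0·cot(βl) = −jZ_0/tan(βl)

X_in ≈ -204 Ω (capacitive)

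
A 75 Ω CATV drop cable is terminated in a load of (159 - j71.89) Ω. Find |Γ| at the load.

|Γ| ≈ 0.452

Γ = (Z_L − Z_0)/(Z_L + Z_0) = (84 − j71.89)/(234 − j71.89)
|Γ| = 111/245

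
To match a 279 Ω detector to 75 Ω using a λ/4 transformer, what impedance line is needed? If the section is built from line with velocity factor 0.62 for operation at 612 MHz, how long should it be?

Z_qwt = √(Z_0·R_L) = √(75 × 279) = √20920
λ = 0.62·c/f = 0.304 m, so l = λ/4 = 0.076 m

Z_qwt ≈ 145 Ω; length ≈ 7.6 cm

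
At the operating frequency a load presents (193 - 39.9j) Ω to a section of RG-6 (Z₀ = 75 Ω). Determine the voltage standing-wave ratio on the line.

VSWR ≈ 2.7

Γ = (Z_L − Z_0)/(Z_L + Z_0) = (118 − j39.9)/(268 − j39.9)
|Γ| = 125/271 = 0.46
VSWR = (1 + |Γ|)/(1 − |Γ|) = 1.46/0.54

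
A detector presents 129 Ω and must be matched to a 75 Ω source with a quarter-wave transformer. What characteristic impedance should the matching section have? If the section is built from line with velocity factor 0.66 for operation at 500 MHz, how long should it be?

Z_qwt ≈ 98.4 Ω; length ≈ 9.9 cm

Z_qwt = √(Z_0·R_L) = √(75 × 129) = √9675
λ = 0.66·c/f = 0.396 m, so l = λ/4 = 0.099 m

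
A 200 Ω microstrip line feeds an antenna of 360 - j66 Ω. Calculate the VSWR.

Γ = (Z_L − Z_0)/(Z_L + Z_0) = (160 − j66)/(560 − j66)
|Γ| = 173/564 = 0.307
VSWR = (1 + |Γ|)/(1 − |Γ|) = 1.31/0.693

VSWR ≈ 1.89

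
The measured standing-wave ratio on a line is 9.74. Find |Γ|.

|Γ| ≈ 0.814

|Γ| = (S − 1)/(S + 1) = (9.74 − 1)/(9.74 + 1) = 8.74/10.7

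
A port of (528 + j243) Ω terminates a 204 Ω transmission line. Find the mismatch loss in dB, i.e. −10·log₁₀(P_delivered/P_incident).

mismatch loss ≈ 1.4 dB

Γ = (324 + j243)/(732 + j243), |Γ| = 0.525
|Γ|² = 0.276, so P_del/P_inc = 1 − |Γ|² = 0.724
ML = −10·log₁₀(1 − |Γ|²)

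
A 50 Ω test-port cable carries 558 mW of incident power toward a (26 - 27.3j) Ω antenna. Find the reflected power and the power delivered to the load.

P_reflected ≈ 113 mW; P_delivered ≈ 445 mW

|Γ| = |(-24 − j27.3)/(76 − j27.3)| = 0.45
|Γ|² = 0.203
P_refl = |Γ|²·P_inc = 113 mW, P_del = (1 − |Γ|²)·P_inc = 445 mW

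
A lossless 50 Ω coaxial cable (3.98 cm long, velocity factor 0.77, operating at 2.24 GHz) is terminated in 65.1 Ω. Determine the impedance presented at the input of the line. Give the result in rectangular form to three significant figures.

λ = v/f = 0.77·c / 2.24 GHz = 0.103 m
βl = 2π·l/λ = 2π × 0.386 = 139°
tan(βl) = tan(139°) = -0.871
Z_in = Z_0·(Z_L + jZ_0·tanβl)/(Z_0 + jZ_L·tanβl)
     = 50·(65.1 − j43.6)/(50 − j56.7)

Z_in ≈ 50.1 + j13.2 Ω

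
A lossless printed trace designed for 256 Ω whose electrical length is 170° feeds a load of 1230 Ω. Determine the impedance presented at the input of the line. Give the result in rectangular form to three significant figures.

Z_in ≈ 738 + j580 Ω

tan(βl) = tan(170°) = -0.176
Z_in = Z_0·(Z_L + jZ_0·tanβl)/(Z_0 + jZ_L·tanβl)
     = 256·(1230 − j45.1)/(256 − j217)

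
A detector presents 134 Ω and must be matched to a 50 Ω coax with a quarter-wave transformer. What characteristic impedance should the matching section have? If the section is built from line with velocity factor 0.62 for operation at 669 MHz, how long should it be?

Z_qwt = √(Z_0·R_L) = √(50 × 134) = √6700
λ = 0.62·c/f = 0.278 m, so l = λ/4 = 0.0695 m

Z_qwt ≈ 81.9 Ω; length ≈ 6.95 cm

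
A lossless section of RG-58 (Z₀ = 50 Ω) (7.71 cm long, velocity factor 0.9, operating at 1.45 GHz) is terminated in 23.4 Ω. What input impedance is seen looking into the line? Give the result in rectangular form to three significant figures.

λ = v/f = 0.9·c / 1.45 GHz = 0.186 m
βl = 2π·l/λ = 2π × 0.414 = 149°
tan(βl) = tan(149°) = -0.599
Z_in = Z_0·(Z_L + jZ_0·tanβl)/(Z_0 + jZ_L·tanβl)
     = 50·(23.4 − j30)/(50 − j14)

Z_in ≈ 29.5 − j21.7 Ω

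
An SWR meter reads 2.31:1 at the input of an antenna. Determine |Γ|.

|Γ| = (S − 1)/(S + 1) = (2.31 − 1)/(2.31 + 1) = 1.31/3.31

|Γ| ≈ 0.396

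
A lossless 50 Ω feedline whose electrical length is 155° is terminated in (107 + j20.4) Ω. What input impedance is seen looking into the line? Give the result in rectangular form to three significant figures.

tan(βl) = tan(155°) = -0.466
Z_in = Z_0·(Z_L + jZ_0·tanβl)/(Z_0 + jZ_L·tanβl)
     = 50·(107 − j2.92)/(59.5 − j49.9)

Z_in ≈ 54 + j42.8 Ω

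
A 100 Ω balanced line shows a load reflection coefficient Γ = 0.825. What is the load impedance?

Z_L ≈ 1040 Ω

Z_L = Z_0·(1 + Γ)/(1 − Γ) = 100·(1.82)/(0.175)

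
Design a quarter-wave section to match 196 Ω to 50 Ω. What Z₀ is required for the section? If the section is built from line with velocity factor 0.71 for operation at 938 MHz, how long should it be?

Z_qwt ≈ 99 Ω; length ≈ 5.68 cm

Z_qwt = √(Z_0·R_L) = √(50 × 196) = √9800
λ = 0.71·c/f = 0.227 m, so l = λ/4 = 0.0568 m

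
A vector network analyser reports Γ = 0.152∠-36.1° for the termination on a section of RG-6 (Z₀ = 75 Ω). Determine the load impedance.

Z_L ≈ 94.2 − j17.3 Ω

Z_L = Z_0·(1 + Γ)/(1 − Γ) = 75·(1.12 − j0.0896)/(0.877 + j0.0896)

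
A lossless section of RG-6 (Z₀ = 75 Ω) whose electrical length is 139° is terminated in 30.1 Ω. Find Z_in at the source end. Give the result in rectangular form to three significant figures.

tan(βl) = tan(139°) = -0.869
Z_in = Z_0·(Z_L + jZ_0·tanβl)/(Z_0 + jZ_L·tanβl)
     = 75·(30.1 − j65.2)/(75 − j26.2)

Z_in ≈ 47.1 − j48.8 Ω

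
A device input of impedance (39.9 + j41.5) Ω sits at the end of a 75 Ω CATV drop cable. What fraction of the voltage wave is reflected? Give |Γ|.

|Γ| ≈ 0.445

Γ = (Z_L − Z_0)/(Z_L + Z_0) = (-35.1 + j41.5)/(114.9 + j41.5)
|Γ| = 54.4/122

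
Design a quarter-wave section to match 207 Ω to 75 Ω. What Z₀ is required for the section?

Z_qwt ≈ 125 Ω

Z_qwt = √(Z_0·R_L) = √(75 × 207) = √15520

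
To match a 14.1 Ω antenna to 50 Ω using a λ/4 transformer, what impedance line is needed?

Z_qwt = √(Z_0·R_L) = √(50 × 14.1) = √705

Z_qwt ≈ 26.6 Ω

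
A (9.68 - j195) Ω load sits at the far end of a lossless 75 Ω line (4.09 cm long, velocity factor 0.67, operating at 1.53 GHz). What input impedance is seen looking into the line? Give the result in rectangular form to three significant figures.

λ = v/f = 0.67·c / 1.53 GHz = 0.131 m
βl = 2π·l/λ = 2π × 0.311 = 112°
tan(βl) = tan(112°) = -2.47
Z_in = Z_0·(Z_L + jZ_0·tanβl)/(Z_0 + jZ_L·tanβl)
     = 75·(9.68 − j380)/(-406 − j23.9)

Z_in ≈ 2.33 + j70.1 Ω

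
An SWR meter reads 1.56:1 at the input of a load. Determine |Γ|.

|Γ| = (S − 1)/(S + 1) = (1.56 − 1)/(1.56 + 1) = 0.56/2.56

|Γ| ≈ 0.219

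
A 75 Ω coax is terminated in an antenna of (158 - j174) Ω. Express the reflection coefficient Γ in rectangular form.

Γ ≈ 0.587 − j0.309

Γ = (Z_L − Z_0)/(Z_L + Z_0) = (83 − j174)/(233 − j174)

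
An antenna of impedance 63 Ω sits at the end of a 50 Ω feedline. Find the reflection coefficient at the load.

Γ = (Z_L − Z_0)/(Z_L + Z_0) = (63 − 50)/(63 + 50) = 13/113

Γ = 0.115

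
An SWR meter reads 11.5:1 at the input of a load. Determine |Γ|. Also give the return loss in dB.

|Γ| ≈ 0.84; return loss ≈ 1.51 dB

|Γ| = (S − 1)/(S + 1) = (11.5 − 1)/(11.5 + 1) = 10.5/12.5
RL = −20·log₁₀|Γ| = −20·log₁₀(0.84)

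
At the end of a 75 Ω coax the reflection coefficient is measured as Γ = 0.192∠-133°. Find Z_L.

Z_L = Z_0·(1 + Γ)/(1 − Γ) = 75·(0.869 − j0.14)/(1.13 + j0.14)

Z_L ≈ 55.6 − j16.2 Ω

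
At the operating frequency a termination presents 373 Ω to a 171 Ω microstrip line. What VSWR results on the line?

For a purely resistive load, VSWR = R_L/Z_0 or Z_0/R_L (whichever > 1) = 373/171

VSWR ≈ 2.18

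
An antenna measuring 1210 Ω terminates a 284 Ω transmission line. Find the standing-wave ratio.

Γ = (1210 − 284)/(1210 + 284) = 0.62
VSWR = (1 + 0.62)/(1 − 0.62)

VSWR ≈ 4.26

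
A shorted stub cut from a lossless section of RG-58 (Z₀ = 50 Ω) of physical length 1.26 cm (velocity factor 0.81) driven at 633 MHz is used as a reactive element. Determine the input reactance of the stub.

λ = v/f = 0.81·c / 633 MHz = 0.384 m
βl = 2π·l/λ = 2π × 0.0328 = 11.8°
tan(βl) = 0.209
For a shorted stub, Z_in = jZ_0·tan(βl)

X_in ≈ 10.5 Ω (inductive)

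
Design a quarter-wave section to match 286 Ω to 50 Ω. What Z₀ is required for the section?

Z_qwt = √(Z_0·R_L) = √(50 × 286) = √14300

Z_qwt ≈ 120 Ω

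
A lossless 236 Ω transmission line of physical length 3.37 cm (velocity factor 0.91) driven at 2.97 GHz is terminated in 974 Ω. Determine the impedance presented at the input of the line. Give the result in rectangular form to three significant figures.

λ = v/f = 0.91·c / 2.97 GHz = 0.0919 m
βl = 2π·l/λ = 2π × 0.367 = 132°
tan(βl) = tan(132°) = -1.11
Z_in = Z_0·(Z_L + jZ_0·tanβl)/(Z_0 + jZ_L·tanβl)
     = 236·(974 − j262)/(236 − j1080)

Z_in ≈ 98.8 + j191 Ω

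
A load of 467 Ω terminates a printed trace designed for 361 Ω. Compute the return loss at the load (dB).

Γ = (467 − 361)/(467 + 361) = 0.128
RL = −20·log₁₀|Γ| = −20·log₁₀(0.128)

RL ≈ 17.9 dB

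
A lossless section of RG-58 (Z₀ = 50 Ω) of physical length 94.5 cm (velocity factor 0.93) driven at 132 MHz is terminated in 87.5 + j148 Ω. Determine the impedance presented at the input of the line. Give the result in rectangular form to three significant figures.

Z_in ≈ 22 + j71.2 Ω

λ = v/f = 0.93·c / 132 MHz = 2.11 m
βl = 2π·l/λ = 2π × 0.447 = 161°
tan(βl) = tan(161°) = -0.345
Z_in = Z_0·(Z_L + jZ_0·tanβl)/(Z_0 + jZ_L·tanβl)
     = 50·(87.5 + j131)/(101 − j30.2)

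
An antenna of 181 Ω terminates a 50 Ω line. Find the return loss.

Γ = (181 − 50)/(181 + 50) = 0.567
RL = −20·log₁₀|Γ| = −20·log₁₀(0.567)

RL ≈ 4.93 dB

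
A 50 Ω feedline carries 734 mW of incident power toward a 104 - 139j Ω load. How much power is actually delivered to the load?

P_delivered ≈ 355 mW

|Γ| = |(54 − j139)/(154 − j139)| = 0.719
|Γ|² = 0.517
P_refl = |Γ|²·P_inc = 379 mW, P_del = (1 − |Γ|²)·P_inc = 355 mW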